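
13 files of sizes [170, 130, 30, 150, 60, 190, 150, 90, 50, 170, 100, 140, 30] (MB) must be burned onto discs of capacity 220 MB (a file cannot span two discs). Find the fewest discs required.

8

Total = 190 + 170 + 170 + 150 + 150 + 140 + 130 + 100 + 90 + 60 + 50 + 30 + 30 = 1460 MB.
Lower bound: ⌈1460/220⌉ = 7 discs.
A packing using 8 discs:
  disc 1: 190 + 30 = 220
  disc 2: 170 + 50 = 220
  disc 3: 170 + 30 = 200
  disc 4: 150 + 60 = 210
  disc 5: 150 = 150
  disc 6: 140 = 140
  disc 7: 130 + 90 = 220
  disc 8: 100 = 100
No arrangement into 7 discs stays within capacity, so 8 is optimal.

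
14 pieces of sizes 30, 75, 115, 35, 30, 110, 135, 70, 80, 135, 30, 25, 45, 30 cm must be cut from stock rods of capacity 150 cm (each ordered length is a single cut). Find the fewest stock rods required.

7

Total = 135 + 135 + 115 + 110 + 80 + 75 + 70 + 45 + 35 + 30 + 30 + 30 + 30 + 25 = 945 cm.
Lower bound: ⌈945/150⌉ = 7 stock rods.
A packing using 7 stock rods:
  stock rod 1: 135 = 135
  stock rod 2: 135 = 135
  stock rod 3: 115 + 35 = 150
  stock rod 4: 110 + 30 = 140
  stock rod 5: 80 + 70 = 150
  stock rod 6: 75 + 45 + 30 = 150
  stock rod 7: 30 + 30 + 25 = 85
This matches the lower bound, so 7 is optimal.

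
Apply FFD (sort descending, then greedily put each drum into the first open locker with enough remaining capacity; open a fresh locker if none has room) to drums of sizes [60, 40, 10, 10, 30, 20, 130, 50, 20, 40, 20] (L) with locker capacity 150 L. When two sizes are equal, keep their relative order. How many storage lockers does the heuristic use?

Sorted descending: 130, 60, 50, 40, 40, 30, 20, 20, 20, 10, 10.
  130 → locker 1 (new)  [load 130/150]
  60 → locker 2 (new)  [load 60/150]
  50 → locker 2  [load 110/150]
  40 → locker 2  [load 150/150]
  40 → locker 3 (new)  [load 40/150]
  30 → locker 3  [load 70/150]
  20 → locker 1  [load 150/150]
  20 → locker 3  [load 90/150]
  20 → locker 3  [load 110/150]
  10 → locker 3  [load 120/150]
  10 → locker 3  [load 130/150]
3 storage lockers opened.

3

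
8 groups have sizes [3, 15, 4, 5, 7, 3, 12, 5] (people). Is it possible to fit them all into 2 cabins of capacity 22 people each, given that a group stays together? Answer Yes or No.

Total = 54 people; ⌈54/22⌉ = 3.
At least 3 cabins are required, but only 2 are allowed.

No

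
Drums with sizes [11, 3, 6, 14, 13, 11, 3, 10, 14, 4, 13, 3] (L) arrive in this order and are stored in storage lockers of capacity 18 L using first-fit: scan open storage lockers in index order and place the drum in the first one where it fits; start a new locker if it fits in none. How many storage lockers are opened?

7

  11 → locker 1 (new)  [load 11/18]
  3 → locker 1  [load 14/18]
  6 → locker 2 (new)  [load 6/18]
  14 → locker 3 (new)  [load 14/18]
  13 → locker 4 (new)  [load 13/18]
  11 → locker 2  [load 17/18]
  3 → locker 1  [load 17/18]
  10 → locker 5 (new)  [load 10/18]
  14 → locker 6 (new)  [load 14/18]
  4 → locker 3  [load 18/18]
  13 → locker 7 (new)  [load 13/18]
  3 → locker 4  [load 16/18]
7 storage lockers opened.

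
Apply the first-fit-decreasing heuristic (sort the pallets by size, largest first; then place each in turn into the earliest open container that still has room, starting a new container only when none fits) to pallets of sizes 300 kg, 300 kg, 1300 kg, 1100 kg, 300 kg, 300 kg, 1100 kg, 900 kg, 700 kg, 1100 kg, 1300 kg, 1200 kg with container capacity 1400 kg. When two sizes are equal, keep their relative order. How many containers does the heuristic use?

Sorted descending: 1300, 1300, 1200, 1100, 1100, 1100, 900, 700, 300, 300, 300, 300.
  1300 → container 1 (new)  [load 1300/1400]
  1300 → container 2 (new)  [load 1300/1400]
  1200 → container 3 (new)  [load 1200/1400]
  1100 → container 4 (new)  [load 1100/1400]
  1100 → container 5 (new)  [load 1100/1400]
  1100 → container 6 (new)  [load 1100/1400]
  900 → container 7 (new)  [load 900/1400]
  700 → container 8 (new)  [load 700/1400]
  300 → container 4  [load 1400/1400]
  300 → container 5  [load 1400/1400]
  300 → container 6  [load 1400/1400]
  300 → container 7  [load 1200/1400]
8 containers opened.

8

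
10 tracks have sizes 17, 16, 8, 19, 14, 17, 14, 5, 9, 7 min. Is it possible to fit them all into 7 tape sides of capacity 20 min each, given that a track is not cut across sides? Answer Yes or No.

Total = 126 min; ⌈126/20⌉ = 7.
The bound of 7 does not rule out 7, but exhaustive search shows no assignment into 7 tape sides of capacity 20 min exists — the minimum is 8.

No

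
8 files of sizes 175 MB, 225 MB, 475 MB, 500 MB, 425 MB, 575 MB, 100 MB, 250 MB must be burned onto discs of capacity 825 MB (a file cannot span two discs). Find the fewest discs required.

Total = 575 + 500 + 475 + 425 + 250 + 225 + 175 + 100 = 2725 MB.
Lower bound: ⌈2725/825⌉ = 4 discs.
A packing using 4 discs:
  disc 1: 575 + 250 = 825
  disc 2: 500 + 225 + 100 = 825
  disc 3: 475 + 175 = 650
  disc 4: 425 = 425
This matches the lower bound, so 4 is optimal.

4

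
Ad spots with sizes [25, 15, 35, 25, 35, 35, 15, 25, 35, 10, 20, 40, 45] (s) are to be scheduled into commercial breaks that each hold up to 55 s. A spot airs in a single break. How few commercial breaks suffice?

Total = 45 + 40 + 35 + 35 + 35 + 35 + 25 + 25 + 25 + 20 + 15 + 15 + 10 = 360 s.
Lower bound: ⌈360/55⌉ = 7 commercial breaks.
A packing using 8 commercial breaks:
  break 1: 45 + 10 = 55
  break 2: 40 + 15 = 55
  break 3: 35 + 20 = 55
  break 4: 35 + 15 = 50
  break 5: 35 = 35
  break 6: 35 = 35
  break 7: 25 + 25 = 50
  break 8: 25 = 25
No arrangement into 7 commercial breaks stays within capacity, so 8 is optimal.

8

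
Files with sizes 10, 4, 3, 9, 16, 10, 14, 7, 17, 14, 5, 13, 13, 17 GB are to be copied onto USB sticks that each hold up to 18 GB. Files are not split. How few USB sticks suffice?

10

Total = 17 + 17 + 16 + 14 + 14 + 13 + 13 + 10 + 10 + 9 + 7 + 5 + 4 + 3 = 152 GB.
Lower bound: ⌈152/18⌉ = 9 USB sticks.
A packing using 10 USB sticks:
  USB stick 1: 17 = 17
  USB stick 2: 17 = 17
  USB stick 3: 16 = 16
  USB stick 4: 14 + 4 = 18
  USB stick 5: 14 + 3 = 17
  USB stick 6: 13 + 5 = 18
  USB stick 7: 13 = 13
  USB stick 8: 10 + 7 = 17
  USB stick 9: 10 = 10
  USB stick 10: 9 = 9
No arrangement into 9 USB sticks stays within capacity, so 10 is optimal.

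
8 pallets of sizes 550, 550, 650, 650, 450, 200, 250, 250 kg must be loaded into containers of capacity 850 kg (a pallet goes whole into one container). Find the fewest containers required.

Total = 650 + 650 + 550 + 550 + 450 + 250 + 250 + 200 = 3550 kg.
Lower bound: ⌈3550/850⌉ = 5 containers.
A packing using 5 containers:
  container 1: 650 + 200 = 850
  container 2: 650 = 650
  container 3: 550 + 250 = 800
  container 4: 550 + 250 = 800
  container 5: 450 = 450
This matches the lower bound, so 5 is optimal.

5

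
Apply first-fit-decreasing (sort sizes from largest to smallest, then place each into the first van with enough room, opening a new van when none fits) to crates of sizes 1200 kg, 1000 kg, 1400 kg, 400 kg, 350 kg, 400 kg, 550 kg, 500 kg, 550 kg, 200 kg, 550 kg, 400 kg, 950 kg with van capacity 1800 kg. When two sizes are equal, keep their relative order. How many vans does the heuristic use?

5

Sorted descending: 1400, 1200, 1000, 950, 550, 550, 550, 500, 400, 400, 400, 350, 200.
  1400 → van 1 (new)  [load 1400/1800]
  1200 → van 2 (new)  [load 1200/1800]
  1000 → van 3 (new)  [load 1000/1800]
  950 → van 4 (new)  [load 950/1800]
  550 → van 2  [load 1750/1800]
  550 → van 3  [load 1550/1800]
  550 → van 4  [load 1500/1800]
  500 → van 5 (new)  [load 500/1800]
  400 → van 1  [load 1800/1800]
  400 → van 5  [load 900/1800]
  400 → van 5  [load 1300/1800]
  350 → van 5  [load 1650/1800]
  200 → van 3  [load 1750/1800]
5 vans opened.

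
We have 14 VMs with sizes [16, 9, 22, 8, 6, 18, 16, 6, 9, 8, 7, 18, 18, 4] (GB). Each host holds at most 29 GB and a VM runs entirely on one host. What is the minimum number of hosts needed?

6

Total = 22 + 18 + 18 + 18 + 16 + 16 + 9 + 9 + 8 + 8 + 7 + 6 + 6 + 4 = 165 GB.
Lower bound: ⌈165/29⌉ = 6 hosts.
A packing using 6 hosts:
  host 1: 22 + 7 = 29
  host 2: 18 + 9 = 27
  host 3: 18 + 9 = 27
  host 4: 18 + 8 = 26
  host 5: 16 + 8 + 4 = 28
  host 6: 16 + 6 + 6 = 28
This matches the lower bound, so 6 is optimal.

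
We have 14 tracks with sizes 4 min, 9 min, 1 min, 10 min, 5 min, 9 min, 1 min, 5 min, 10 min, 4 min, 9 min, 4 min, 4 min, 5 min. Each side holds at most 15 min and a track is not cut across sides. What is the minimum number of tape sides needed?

Total = 10 + 10 + 9 + 9 + 9 + 5 + 5 + 5 + 4 + 4 + 4 + 4 + 1 + 1 = 80 min.
Lower bound: ⌈80/15⌉ = 6 tape sides.
A packing using 6 tape sides:
  side 1: 10 + 5 = 15
  side 2: 10 + 5 = 15
  side 3: 9 + 5 + 1 = 15
  side 4: 9 + 4 + 1 = 14
  side 5: 9 + 4 = 13
  side 6: 4 + 4 = 8
This matches the lower bound, so 6 is optimal.

6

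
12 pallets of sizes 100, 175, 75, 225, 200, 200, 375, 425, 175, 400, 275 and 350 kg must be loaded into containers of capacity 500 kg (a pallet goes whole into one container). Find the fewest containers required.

7

Total = 425 + 400 + 375 + 350 + 275 + 225 + 200 + 200 + 175 + 175 + 100 + 75 = 2975 kg.
Lower bound: ⌈2975/500⌉ = 6 containers.
A packing using 7 containers:
  container 1: 425 + 75 = 500
  container 2: 400 + 100 = 500
  container 3: 375 = 375
  container 4: 350 = 350
  container 5: 275 + 225 = 500
  container 6: 200 + 200 = 400
  container 7: 175 + 175 = 350
No arrangement into 6 containers stays within capacity, so 7 is optimal.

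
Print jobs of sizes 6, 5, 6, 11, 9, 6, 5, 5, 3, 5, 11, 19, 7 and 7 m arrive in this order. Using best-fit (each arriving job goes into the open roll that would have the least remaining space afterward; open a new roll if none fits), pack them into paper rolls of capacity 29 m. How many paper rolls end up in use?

4

  6 → roll 1 (new)  [load 6/29]
  5 → roll 1  [load 11/29]
  6 → roll 1  [load 17/29]
  11 → roll 1  [load 28/29]
  9 → roll 2 (new)  [load 9/29]
  6 → roll 2  [load 15/29]
  5 → roll 2  [load 20/29]
  5 → roll 2  [load 25/29]
  3 → roll 2  [load 28/29]
  5 → roll 3 (new)  [load 5/29]
  11 → roll 3  [load 16/29]
  19 → roll 4 (new)  [load 19/29]
  7 → roll 4  [load 26/29]
  7 → roll 3  [load 23/29]
4 paper rolls opened.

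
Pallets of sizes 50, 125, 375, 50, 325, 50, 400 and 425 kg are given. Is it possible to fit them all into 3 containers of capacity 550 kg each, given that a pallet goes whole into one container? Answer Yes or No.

Total = 1800 kg; ⌈1800/550⌉ = 4.
At least 4 containers are required, but only 3 are allowed.

No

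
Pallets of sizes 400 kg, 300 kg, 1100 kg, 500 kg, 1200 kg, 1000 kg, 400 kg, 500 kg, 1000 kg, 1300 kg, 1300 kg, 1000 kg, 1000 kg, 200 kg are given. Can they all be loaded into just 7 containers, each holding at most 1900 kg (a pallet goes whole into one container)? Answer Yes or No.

No

Total = 11200 kg; ⌈11200/1900⌉ = 6.
8 pallets each exceed half the capacity and cannot share a container, forcing at least 8 containers.
At least 8 containers are required, but only 7 are allowed.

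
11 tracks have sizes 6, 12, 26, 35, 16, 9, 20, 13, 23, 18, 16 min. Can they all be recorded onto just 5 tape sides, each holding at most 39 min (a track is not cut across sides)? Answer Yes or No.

No

Total = 194 min; ⌈194/39⌉ = 5.
The bound of 5 does not rule out 5, but exhaustive search shows no assignment into 5 tape sides of capacity 39 min exists — the minimum is 6.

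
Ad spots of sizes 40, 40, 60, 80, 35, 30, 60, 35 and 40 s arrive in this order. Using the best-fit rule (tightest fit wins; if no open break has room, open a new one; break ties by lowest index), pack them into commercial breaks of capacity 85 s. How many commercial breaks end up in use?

  40 → break 1 (new)  [load 40/85]
  40 → break 1  [load 80/85]
  60 → break 2 (new)  [load 60/85]
  80 → break 3 (new)  [load 80/85]
  35 → break 4 (new)  [load 35/85]
  30 → break 4  [load 65/85]
  60 → break 5 (new)  [load 60/85]
  35 → break 6 (new)  [load 35/85]
  40 → break 6  [load 75/85]
6 commercial breaks opened.

6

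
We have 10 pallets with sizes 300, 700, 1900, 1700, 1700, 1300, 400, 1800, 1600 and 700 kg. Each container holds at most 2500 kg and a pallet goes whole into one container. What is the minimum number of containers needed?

6

Total = 1900 + 1800 + 1700 + 1700 + 1600 + 1300 + 700 + 700 + 400 + 300 = 12100 kg.
Lower bound: ⌈12100/2500⌉ = 5 containers.
Also, 6 pallets each exceed 1250 kg, and no two of those can share a container, so at least 6 containers are needed.
A packing using 6 containers:
  container 1: 1900 + 400 = 2300
  container 2: 1800 + 700 = 2500
  container 3: 1700 + 700 = 2400
  container 4: 1700 + 300 = 2000
  container 5: 1600 = 1600
  container 6: 1300 = 1300
This matches the lower bound, so 6 is optimal.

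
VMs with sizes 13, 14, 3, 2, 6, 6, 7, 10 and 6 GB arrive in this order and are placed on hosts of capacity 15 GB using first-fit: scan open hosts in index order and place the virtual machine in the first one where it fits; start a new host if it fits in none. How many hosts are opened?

  13 → host 1 (new)  [load 13/15]
  14 → host 2 (new)  [load 14/15]
  3 → host 3 (new)  [load 3/15]
  2 → host 1  [load 15/15]
  6 → host 3  [load 9/15]
  6 → host 3  [load 15/15]
  7 → host 4 (new)  [load 7/15]
  10 → host 5 (new)  [load 10/15]
  6 → host 4  [load 13/15]
5 hosts opened.

5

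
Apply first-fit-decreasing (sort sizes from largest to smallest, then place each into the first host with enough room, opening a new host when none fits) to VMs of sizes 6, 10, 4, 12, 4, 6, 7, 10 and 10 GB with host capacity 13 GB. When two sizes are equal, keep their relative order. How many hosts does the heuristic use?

7

Sorted descending: 12, 10, 10, 10, 7, 6, 6, 4, 4.
  12 → host 1 (new)  [load 12/13]
  10 → host 2 (new)  [load 10/13]
  10 → host 3 (new)  [load 10/13]
  10 → host 4 (new)  [load 10/13]
  7 → host 5 (new)  [load 7/13]
  6 → host 5  [load 13/13]
  6 → host 6 (new)  [load 6/13]
  4 → host 6  [load 10/13]
  4 → host 7 (new)  [load 4/13]
7 hosts opened.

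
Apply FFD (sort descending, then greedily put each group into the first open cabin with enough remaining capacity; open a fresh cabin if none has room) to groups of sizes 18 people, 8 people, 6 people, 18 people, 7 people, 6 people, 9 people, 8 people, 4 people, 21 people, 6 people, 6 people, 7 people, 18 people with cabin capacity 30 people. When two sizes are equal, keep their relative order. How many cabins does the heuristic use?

Sorted descending: 21, 18, 18, 18, 9, 8, 8, 7, 7, 6, 6, 6, 6, 4.
  21 → cabin 1 (new)  [load 21/30]
  18 → cabin 2 (new)  [load 18/30]
  18 → cabin 3 (new)  [load 18/30]
  18 → cabin 4 (new)  [load 18/30]
  9 → cabin 1  [load 30/30]
  8 → cabin 2  [load 26/30]
  8 → cabin 3  [load 26/30]
  7 → cabin 4  [load 25/30]
  7 → cabin 5 (new)  [load 7/30]
  6 → cabin 5  [load 13/30]
  6 → cabin 5  [load 19/30]
  6 → cabin 5  [load 25/30]
  6 → cabin 6 (new)  [load 6/30]
  4 → cabin 2  [load 30/30]
6 cabins opened.

6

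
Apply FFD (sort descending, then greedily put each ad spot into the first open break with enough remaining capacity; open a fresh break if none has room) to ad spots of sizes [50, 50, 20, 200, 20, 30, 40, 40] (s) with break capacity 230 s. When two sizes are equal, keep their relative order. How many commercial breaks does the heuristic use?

2

Sorted descending: 200, 50, 50, 40, 40, 30, 20, 20.
  200 → break 1 (new)  [load 200/230]
  50 → break 2 (new)  [load 50/230]
  50 → break 2  [load 100/230]
  40 → break 2  [load 140/230]
  40 → break 2  [load 180/230]
  30 → break 1  [load 230/230]
  20 → break 2  [load 200/230]
  20 → break 2  [load 220/230]
2 commercial breaks opened.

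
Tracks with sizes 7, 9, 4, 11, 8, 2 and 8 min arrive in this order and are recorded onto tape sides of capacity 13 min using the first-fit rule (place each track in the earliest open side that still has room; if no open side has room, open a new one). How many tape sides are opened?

  7 → side 1 (new)  [load 7/13]
  9 → side 2 (new)  [load 9/13]
  4 → side 1  [load 11/13]
  11 → side 3 (new)  [load 11/13]
  8 → side 4 (new)  [load 8/13]
  2 → side 1  [load 13/13]
  8 → side 5 (new)  [load 8/13]
5 tape sides opened.

5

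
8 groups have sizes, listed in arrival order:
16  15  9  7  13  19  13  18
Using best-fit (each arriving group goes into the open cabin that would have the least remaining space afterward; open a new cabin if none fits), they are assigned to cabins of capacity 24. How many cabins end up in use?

  16 → cabin 1 (new)  [load 16/24]
  15 → cabin 2 (new)  [load 15/24]
  9 → cabin 2  [load 24/24]
  7 → cabin 1  [load 23/24]
  13 → cabin 3 (new)  [load 13/24]
  19 → cabin 4 (new)  [load 19/24]
  13 → cabin 5 (new)  [load 13/24]
  18 → cabin 6 (new)  [load 18/24]
6 cabins opened.

6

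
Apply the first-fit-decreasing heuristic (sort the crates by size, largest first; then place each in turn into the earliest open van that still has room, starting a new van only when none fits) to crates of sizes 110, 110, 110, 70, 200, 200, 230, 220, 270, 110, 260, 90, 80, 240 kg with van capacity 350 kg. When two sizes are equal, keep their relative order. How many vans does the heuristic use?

Sorted descending: 270, 260, 240, 230, 220, 200, 200, 110, 110, 110, 110, 90, 80, 70.
  270 → van 1 (new)  [load 270/350]
  260 → van 2 (new)  [load 260/350]
  240 → van 3 (new)  [load 240/350]
  230 → van 4 (new)  [load 230/350]
  220 → van 5 (new)  [load 220/350]
  200 → van 6 (new)  [load 200/350]
  200 → van 7 (new)  [load 200/350]
  110 → van 3  [load 350/350]
  110 → van 4  [load 340/350]
  110 → van 5  [load 330/350]
  110 → van 6  [load 310/350]
  90 → van 2  [load 350/350]
  80 → van 1  [load 350/350]
  70 → van 7  [load 270/350]
7 vans opened.

7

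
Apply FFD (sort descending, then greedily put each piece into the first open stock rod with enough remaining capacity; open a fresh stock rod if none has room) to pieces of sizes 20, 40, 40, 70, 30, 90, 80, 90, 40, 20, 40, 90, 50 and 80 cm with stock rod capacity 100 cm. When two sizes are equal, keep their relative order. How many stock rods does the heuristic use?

Sorted descending: 90, 90, 90, 80, 80, 70, 50, 40, 40, 40, 40, 30, 20, 20.
  90 → stock rod 1 (new)  [load 90/100]
  90 → stock rod 2 (new)  [load 90/100]
  90 → stock rod 3 (new)  [load 90/100]
  80 → stock rod 4 (new)  [load 80/100]
  80 → stock rod 5 (new)  [load 80/100]
  70 → stock rod 6 (new)  [load 70/100]
  50 → stock rod 7 (new)  [load 50/100]
  40 → stock rod 7  [load 90/100]
  40 → stock rod 8 (new)  [load 40/100]
  40 → stock rod 8  [load 80/100]
  40 → stock rod 9 (new)  [load 40/100]
  30 → stock rod 6  [load 100/100]
  20 → stock rod 4  [load 100/100]
  20 → stock rod 5  [load 100/100]
9 stock rods opened.

9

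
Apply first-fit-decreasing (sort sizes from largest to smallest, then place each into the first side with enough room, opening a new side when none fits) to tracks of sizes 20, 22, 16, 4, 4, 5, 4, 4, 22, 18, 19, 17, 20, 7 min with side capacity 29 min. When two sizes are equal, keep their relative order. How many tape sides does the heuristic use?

Sorted descending: 22, 22, 20, 20, 19, 18, 17, 16, 7, 5, 4, 4, 4, 4.
  22 → side 1 (new)  [load 22/29]
  22 → side 2 (new)  [load 22/29]
  20 → side 3 (new)  [load 20/29]
  20 → side 4 (new)  [load 20/29]
  19 → side 5 (new)  [load 19/29]
  18 → side 6 (new)  [load 18/29]
  17 → side 7 (new)  [load 17/29]
  16 → side 8 (new)  [load 16/29]
  7 → side 1  [load 29/29]
  5 → side 2  [load 27/29]
  4 → side 3  [load 24/29]
  4 → side 3  [load 28/29]
  4 → side 4  [load 24/29]
  4 → side 4  [load 28/29]
8 tape sides opened.

8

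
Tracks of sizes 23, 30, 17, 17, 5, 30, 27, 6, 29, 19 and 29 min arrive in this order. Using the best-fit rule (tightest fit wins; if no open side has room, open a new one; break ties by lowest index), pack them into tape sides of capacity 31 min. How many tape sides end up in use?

  23 → side 1 (new)  [load 23/31]
  30 → side 2 (new)  [load 30/31]
  17 → side 3 (new)  [load 17/31]
  17 → side 4 (new)  [load 17/31]
  5 → side 1  [load 28/31]
  30 → side 5 (new)  [load 30/31]
  27 → side 6 (new)  [load 27/31]
  6 → side 3  [load 23/31]
  29 → side 7 (new)  [load 29/31]
  19 → side 8 (new)  [load 19/31]
  29 → side 9 (new)  [load 29/31]
9 tape sides opened.

9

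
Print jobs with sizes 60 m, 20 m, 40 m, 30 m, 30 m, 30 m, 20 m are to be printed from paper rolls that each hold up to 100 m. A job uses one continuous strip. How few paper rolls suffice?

3

Total = 60 + 40 + 30 + 30 + 30 + 20 + 20 = 230 m.
Lower bound: ⌈230/100⌉ = 3 paper rolls.
A packing using 3 paper rolls:
  roll 1: 60 + 40 = 100
  roll 2: 30 + 30 + 30 = 90
  roll 3: 20 + 20 = 40
This matches the lower bound, so 3 is optimal.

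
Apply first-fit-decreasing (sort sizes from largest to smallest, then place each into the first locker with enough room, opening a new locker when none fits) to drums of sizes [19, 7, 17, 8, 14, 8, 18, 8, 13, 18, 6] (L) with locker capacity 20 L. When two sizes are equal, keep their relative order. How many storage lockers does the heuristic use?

Sorted descending: 19, 18, 18, 17, 14, 13, 8, 8, 8, 7, 6.
  19 → locker 1 (new)  [load 19/20]
  18 → locker 2 (new)  [load 18/20]
  18 → locker 3 (new)  [load 18/20]
  17 → locker 4 (new)  [load 17/20]
  14 → locker 5 (new)  [load 14/20]
  13 → locker 6 (new)  [load 13/20]
  8 → locker 7 (new)  [load 8/20]
  8 → locker 7  [load 16/20]
  8 → locker 8 (new)  [load 8/20]
  7 → locker 6  [load 20/20]
  6 → locker 5  [load 20/20]
8 storage lockers opened.

8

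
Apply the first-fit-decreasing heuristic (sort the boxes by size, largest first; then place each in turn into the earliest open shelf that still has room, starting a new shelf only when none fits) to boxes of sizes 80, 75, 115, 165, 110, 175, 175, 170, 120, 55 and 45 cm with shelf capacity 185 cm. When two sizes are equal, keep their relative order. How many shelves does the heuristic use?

Sorted descending: 175, 175, 170, 165, 120, 115, 110, 80, 75, 55, 45.
  175 → shelf 1 (new)  [load 175/185]
  175 → shelf 2 (new)  [load 175/185]
  170 → shelf 3 (new)  [load 170/185]
  165 → shelf 4 (new)  [load 165/185]
  120 → shelf 5 (new)  [load 120/185]
  115 → shelf 6 (new)  [load 115/185]
  110 → shelf 7 (new)  [load 110/185]
  80 → shelf 8 (new)  [load 80/185]
  75 → shelf 7  [load 185/185]
  55 → shelf 5  [load 175/185]
  45 → shelf 6  [load 160/185]
8 shelves opened.

8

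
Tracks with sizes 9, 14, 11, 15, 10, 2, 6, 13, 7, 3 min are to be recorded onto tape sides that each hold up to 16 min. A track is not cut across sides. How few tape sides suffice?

Total = 15 + 14 + 13 + 11 + 10 + 9 + 7 + 6 + 3 + 2 = 90 min.
Lower bound: ⌈90/16⌉ = 6 tape sides.
A packing using 6 tape sides:
  side 1: 15 = 15
  side 2: 14 + 2 = 16
  side 3: 13 + 3 = 16
  side 4: 11 = 11
  side 5: 10 + 6 = 16
  side 6: 9 + 7 = 16
This matches the lower bound, so 6 is optimal.

6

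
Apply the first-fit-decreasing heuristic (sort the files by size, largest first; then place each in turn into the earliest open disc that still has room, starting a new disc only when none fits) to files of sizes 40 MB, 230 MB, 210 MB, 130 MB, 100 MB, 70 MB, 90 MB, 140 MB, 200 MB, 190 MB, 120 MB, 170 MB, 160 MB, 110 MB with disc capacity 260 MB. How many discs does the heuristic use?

Sorted descending: 230, 210, 200, 190, 170, 160, 140, 130, 120, 110, 100, 90, 70, 40.
  230 → disc 1 (new)  [load 230/260]
  210 → disc 2 (new)  [load 210/260]
  200 → disc 3 (new)  [load 200/260]
  190 → disc 4 (new)  [load 190/260]
  170 → disc 5 (new)  [load 170/260]
  160 → disc 6 (new)  [load 160/260]
  140 → disc 7 (new)  [load 140/260]
  130 → disc 8 (new)  [load 130/260]
  120 → disc 7  [load 260/260]
  110 → disc 8  [load 240/260]
  100 → disc 6  [load 260/260]
  90 → disc 5  [load 260/260]
  70 → disc 4  [load 260/260]
  40 → disc 2  [load 250/260]
8 discs opened.

8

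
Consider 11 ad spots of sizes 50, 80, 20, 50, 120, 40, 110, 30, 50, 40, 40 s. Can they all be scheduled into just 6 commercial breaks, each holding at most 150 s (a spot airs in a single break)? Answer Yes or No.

A valid assignment using 5 commercial breaks:
  break 1: 120 + 30 = 150
  break 2: 110 + 40 = 150
  break 3: 80 + 50 + 20 = 150
  break 4: 50 + 50 + 40 = 140
  break 5: 40 = 40
That uses only 5 ≤ 6, so 6 commercial breaks are enough.

Yes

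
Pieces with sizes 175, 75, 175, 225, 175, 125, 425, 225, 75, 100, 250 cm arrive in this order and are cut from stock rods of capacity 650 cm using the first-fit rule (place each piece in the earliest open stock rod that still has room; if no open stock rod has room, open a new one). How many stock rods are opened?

4

  175 → stock rod 1 (new)  [load 175/650]
  75 → stock rod 1  [load 250/650]
  175 → stock rod 1  [load 425/650]
  225 → stock rod 1  [load 650/650]
  175 → stock rod 2 (new)  [load 175/650]
  125 → stock rod 2  [load 300/650]
  425 → stock rod 3 (new)  [load 425/650]
  225 → stock rod 2  [load 525/650]
  75 → stock rod 2  [load 600/650]
  100 → stock rod 3  [load 525/650]
  250 → stock rod 4 (new)  [load 250/650]
4 stock rods opened.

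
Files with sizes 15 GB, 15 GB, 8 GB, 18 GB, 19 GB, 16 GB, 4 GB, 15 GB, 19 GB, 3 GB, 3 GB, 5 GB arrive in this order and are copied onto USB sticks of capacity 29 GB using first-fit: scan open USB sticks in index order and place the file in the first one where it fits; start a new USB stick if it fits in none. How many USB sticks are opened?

  15 → USB stick 1 (new)  [load 15/29]
  15 → USB stick 2 (new)  [load 15/29]
  8 → USB stick 1  [load 23/29]
  18 → USB stick 3 (new)  [load 18/29]
  19 → USB stick 4 (new)  [load 19/29]
  16 → USB stick 5 (new)  [load 16/29]
  4 → USB stick 1  [load 27/29]
  15 → USB stick 6 (new)  [load 15/29]
  19 → USB stick 7 (new)  [load 19/29]
  3 → USB stick 2  [load 18/29]
  3 → USB stick 2  [load 21/29]
  5 → USB stick 2  [load 26/29]
7 USB sticks opened.

7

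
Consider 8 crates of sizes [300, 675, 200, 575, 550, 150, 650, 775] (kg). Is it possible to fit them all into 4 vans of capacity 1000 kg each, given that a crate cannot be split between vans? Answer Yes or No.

No

Total = 3875 kg; ⌈3875/1000⌉ = 4.
5 crates each exceed half the capacity and cannot share a van, forcing at least 5 vans.
At least 5 vans are required, but only 4 are allowed.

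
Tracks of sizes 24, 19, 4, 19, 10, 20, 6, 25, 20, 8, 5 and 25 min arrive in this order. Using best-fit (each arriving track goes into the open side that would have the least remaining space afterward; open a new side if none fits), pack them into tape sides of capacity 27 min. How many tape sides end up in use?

8

  24 → side 1 (new)  [load 24/27]
  19 → side 2 (new)  [load 19/27]
  4 → side 2  [load 23/27]
  19 → side 3 (new)  [load 19/27]
  10 → side 4 (new)  [load 10/27]
  20 → side 5 (new)  [load 20/27]
  6 → side 5  [load 26/27]
  25 → side 6 (new)  [load 25/27]
  20 → side 7 (new)  [load 20/27]
  8 → side 3  [load 27/27]
  5 → side 7  [load 25/27]
  25 → side 8 (new)  [load 25/27]
8 tape sides opened.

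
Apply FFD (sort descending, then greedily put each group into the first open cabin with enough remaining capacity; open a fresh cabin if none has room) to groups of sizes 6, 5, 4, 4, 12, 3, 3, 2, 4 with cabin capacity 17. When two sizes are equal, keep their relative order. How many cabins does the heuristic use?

3

Sorted descending: 12, 6, 5, 4, 4, 4, 3, 3, 2.
  12 → cabin 1 (new)  [load 12/17]
  6 → cabin 2 (new)  [load 6/17]
  5 → cabin 1  [load 17/17]
  4 → cabin 2  [load 10/17]
  4 → cabin 2  [load 14/17]
  4 → cabin 3 (new)  [load 4/17]
  3 → cabin 2  [load 17/17]
  3 → cabin 3  [load 7/17]
  2 → cabin 3  [load 9/17]
3 cabins opened.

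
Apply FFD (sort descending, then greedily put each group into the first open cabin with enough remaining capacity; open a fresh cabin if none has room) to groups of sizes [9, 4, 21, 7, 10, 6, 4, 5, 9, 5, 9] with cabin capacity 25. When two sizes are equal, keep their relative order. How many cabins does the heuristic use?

Sorted descending: 21, 10, 9, 9, 9, 7, 6, 5, 5, 4, 4.
  21 → cabin 1 (new)  [load 21/25]
  10 → cabin 2 (new)  [load 10/25]
  9 → cabin 2  [load 19/25]
  9 → cabin 3 (new)  [load 9/25]
  9 → cabin 3  [load 18/25]
  7 → cabin 3  [load 25/25]
  6 → cabin 2  [load 25/25]
  5 → cabin 4 (new)  [load 5/25]
  5 → cabin 4  [load 10/25]
  4 → cabin 1  [load 25/25]
  4 → cabin 4  [load 14/25]
4 cabins opened.

4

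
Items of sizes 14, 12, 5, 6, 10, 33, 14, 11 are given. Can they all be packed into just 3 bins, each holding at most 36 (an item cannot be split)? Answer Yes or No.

A valid assignment using 3 bins:
  bin 1: 33 = 33
  bin 2: 14 + 12 + 10 = 36
  bin 3: 14 + 11 + 6 + 5 = 36
Every load is within 36, so 3 bins suffice.

Yes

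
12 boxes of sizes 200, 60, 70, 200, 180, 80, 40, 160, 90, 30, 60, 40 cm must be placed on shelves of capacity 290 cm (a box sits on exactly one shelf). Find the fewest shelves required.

Total = 200 + 200 + 180 + 160 + 90 + 80 + 70 + 60 + 60 + 40 + 40 + 30 = 1210 cm.
Lower bound: ⌈1210/290⌉ = 5 shelves.
A packing using 5 shelves:
  shelf 1: 200 + 90 = 290
  shelf 2: 200 + 80 = 280
  shelf 3: 180 + 70 + 40 = 290
  shelf 4: 160 + 60 + 60 = 280
  shelf 5: 40 + 30 = 70
This matches the lower bound, so 5 is optimal.

5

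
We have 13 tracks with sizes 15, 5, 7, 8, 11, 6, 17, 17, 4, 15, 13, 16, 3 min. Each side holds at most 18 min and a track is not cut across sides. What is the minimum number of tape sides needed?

8

Total = 17 + 17 + 16 + 15 + 15 + 13 + 11 + 8 + 7 + 6 + 5 + 4 + 3 = 137 min.
Lower bound: ⌈137/18⌉ = 8 tape sides.
A packing using 8 tape sides:
  side 1: 17 = 17
  side 2: 17 = 17
  side 3: 16 = 16
  side 4: 15 + 3 = 18
  side 5: 15 = 15
  side 6: 13 + 5 = 18
  side 7: 11 + 7 = 18
  side 8: 8 + 6 + 4 = 18
This matches the lower bound, so 8 is optimal.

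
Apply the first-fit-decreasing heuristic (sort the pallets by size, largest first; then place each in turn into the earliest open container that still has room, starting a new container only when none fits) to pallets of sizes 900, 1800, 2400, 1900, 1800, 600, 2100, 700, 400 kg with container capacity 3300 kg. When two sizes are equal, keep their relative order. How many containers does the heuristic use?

Sorted descending: 2400, 2100, 1900, 1800, 1800, 900, 700, 600, 400.
  2400 → container 1 (new)  [load 2400/3300]
  2100 → container 2 (new)  [load 2100/3300]
  1900 → container 3 (new)  [load 1900/3300]
  1800 → container 4 (new)  [load 1800/3300]
  1800 → container 5 (new)  [load 1800/3300]
  900 → container 1  [load 3300/3300]
  700 → container 2  [load 2800/3300]
  600 → container 3  [load 2500/3300]
  400 → container 2  [load 3200/3300]
5 containers opened.

5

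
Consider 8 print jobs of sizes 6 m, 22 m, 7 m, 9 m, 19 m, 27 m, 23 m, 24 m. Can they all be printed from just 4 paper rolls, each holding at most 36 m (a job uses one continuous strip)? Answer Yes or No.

Total = 137 m; ⌈137/36⌉ = 4.
5 print jobs each exceed half the capacity and cannot share a roll, forcing at least 5 paper rolls.
At least 5 paper rolls are required, but only 4 are allowed.

No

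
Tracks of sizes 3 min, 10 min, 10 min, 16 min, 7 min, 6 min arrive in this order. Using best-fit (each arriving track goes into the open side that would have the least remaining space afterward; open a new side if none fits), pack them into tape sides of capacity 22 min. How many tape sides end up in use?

  3 → side 1 (new)  [load 3/22]
  10 → side 1  [load 13/22]
  10 → side 2 (new)  [load 10/22]
  16 → side 3 (new)  [load 16/22]
  7 → side 1  [load 20/22]
  6 → side 3  [load 22/22]
3 tape sides opened.

3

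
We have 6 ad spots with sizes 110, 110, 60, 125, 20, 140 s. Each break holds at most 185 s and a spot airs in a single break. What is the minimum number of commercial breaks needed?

Total = 140 + 125 + 110 + 110 + 60 + 20 = 565 s.
Lower bound: ⌈565/185⌉ = 4 commercial breaks.
A packing using 4 commercial breaks:
  break 1: 140 + 20 = 160
  break 2: 125 + 60 = 185
  break 3: 110 = 110
  break 4: 110 = 110
This matches the lower bound, so 4 is optimal.

4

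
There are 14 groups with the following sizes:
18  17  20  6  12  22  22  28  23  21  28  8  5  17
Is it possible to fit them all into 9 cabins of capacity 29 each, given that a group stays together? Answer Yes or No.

No

Total = 247; ⌈247/29⌉ = 9.
10 groups each exceed half the capacity and cannot share a cabin, forcing at least 10 cabins.
At least 10 cabins are required, but only 9 are allowed.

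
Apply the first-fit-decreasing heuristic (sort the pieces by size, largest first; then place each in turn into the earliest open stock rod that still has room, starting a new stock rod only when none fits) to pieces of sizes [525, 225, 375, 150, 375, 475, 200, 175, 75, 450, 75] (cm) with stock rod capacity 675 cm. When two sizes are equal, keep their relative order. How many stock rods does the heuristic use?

Sorted descending: 525, 475, 450, 375, 375, 225, 200, 175, 150, 75, 75.
  525 → stock rod 1 (new)  [load 525/675]
  475 → stock rod 2 (new)  [load 475/675]
  450 → stock rod 3 (new)  [load 450/675]
  375 → stock rod 4 (new)  [load 375/675]
  375 → stock rod 5 (new)  [load 375/675]
  225 → stock rod 3  [load 675/675]
  200 → stock rod 2  [load 675/675]
  175 → stock rod 4  [load 550/675]
  150 → stock rod 1  [load 675/675]
  75 → stock rod 4  [load 625/675]
  75 → stock rod 5  [load 450/675]
5 stock rods opened.

5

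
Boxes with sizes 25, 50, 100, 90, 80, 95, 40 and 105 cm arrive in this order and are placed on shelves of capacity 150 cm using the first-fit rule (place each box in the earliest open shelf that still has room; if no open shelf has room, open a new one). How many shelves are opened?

  25 → shelf 1 (new)  [load 25/150]
  50 → shelf 1  [load 75/150]
  100 → shelf 2 (new)  [load 100/150]
  90 → shelf 3 (new)  [load 90/150]
  80 → shelf 4 (new)  [load 80/150]
  95 → shelf 5 (new)  [load 95/150]
  40 → shelf 1  [load 115/150]
  105 → shelf 6 (new)  [load 105/150]
6 shelves opened.

6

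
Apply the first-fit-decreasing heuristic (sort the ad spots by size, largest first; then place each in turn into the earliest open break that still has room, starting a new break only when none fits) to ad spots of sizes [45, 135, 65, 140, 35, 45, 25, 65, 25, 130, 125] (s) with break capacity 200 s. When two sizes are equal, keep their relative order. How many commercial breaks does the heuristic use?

5

Sorted descending: 140, 135, 130, 125, 65, 65, 45, 45, 35, 25, 25.
  140 → break 1 (new)  [load 140/200]
  135 → break 2 (new)  [load 135/200]
  130 → break 3 (new)  [load 130/200]
  125 → break 4 (new)  [load 125/200]
  65 → break 2  [load 200/200]
  65 → break 3  [load 195/200]
  45 → break 1  [load 185/200]
  45 → break 4  [load 170/200]
  35 → break 5 (new)  [load 35/200]
  25 → break 4  [load 195/200]
  25 → break 5  [load 60/200]
5 commercial breaks opened.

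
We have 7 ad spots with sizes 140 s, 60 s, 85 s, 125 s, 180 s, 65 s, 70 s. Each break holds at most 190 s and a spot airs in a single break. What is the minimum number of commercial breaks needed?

Total = 180 + 140 + 125 + 85 + 70 + 65 + 60 = 725 s.
Lower bound: ⌈725/190⌉ = 4 commercial breaks.
A packing using 5 commercial breaks:
  break 1: 180 = 180
  break 2: 140 = 140
  break 3: 125 + 65 = 190
  break 4: 85 + 70 = 155
  break 5: 60 = 60
No arrangement into 4 commercial breaks stays within capacity, so 5 is optimal.

5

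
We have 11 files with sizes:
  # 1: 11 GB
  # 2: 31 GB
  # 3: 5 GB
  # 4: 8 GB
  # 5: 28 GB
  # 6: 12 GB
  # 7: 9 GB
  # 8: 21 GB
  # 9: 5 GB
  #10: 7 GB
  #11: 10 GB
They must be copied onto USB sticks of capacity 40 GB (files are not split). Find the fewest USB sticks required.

4

Total = 31 + 28 + 21 + 12 + 11 + 10 + 9 + 8 + 7 + 5 + 5 = 147 GB.
Lower bound: ⌈147/40⌉ = 4 USB sticks.
A packing using 4 USB sticks:
  USB stick 1: 31 + 9 = 40
  USB stick 2: 28 + 12 = 40
  USB stick 3: 21 + 11 + 8 = 40
  USB stick 4: 10 + 7 + 5 + 5 = 27
This matches the lower bound, so 4 is optimal.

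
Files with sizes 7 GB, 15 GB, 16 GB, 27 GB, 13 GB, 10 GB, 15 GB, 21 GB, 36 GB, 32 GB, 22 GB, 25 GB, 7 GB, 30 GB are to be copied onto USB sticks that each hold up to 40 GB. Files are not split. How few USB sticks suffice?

Total = 36 + 32 + 30 + 27 + 25 + 22 + 21 + 16 + 15 + 15 + 13 + 10 + 7 + 7 = 276 GB.
Lower bound: ⌈276/40⌉ = 7 USB sticks.
A packing using 8 USB sticks:
  USB stick 1: 36 = 36
  USB stick 2: 32 + 7 = 39
  USB stick 3: 30 + 10 = 40
  USB stick 4: 27 + 13 = 40
  USB stick 5: 25 + 15 = 40
  USB stick 6: 22 + 16 = 38
  USB stick 7: 21 + 15 = 36
  USB stick 8: 7 = 7
No arrangement into 7 USB sticks stays within capacity, so 8 is optimal.

8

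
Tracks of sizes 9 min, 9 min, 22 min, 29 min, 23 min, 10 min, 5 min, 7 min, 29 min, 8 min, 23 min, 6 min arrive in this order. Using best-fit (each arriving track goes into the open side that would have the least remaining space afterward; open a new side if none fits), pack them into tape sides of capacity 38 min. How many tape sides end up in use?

6

  9 → side 1 (new)  [load 9/38]
  9 → side 1  [load 18/38]
  22 → side 2 (new)  [load 22/38]
  29 → side 3 (new)  [load 29/38]
  23 → side 4 (new)  [load 23/38]
  10 → side 4  [load 33/38]
  5 → side 4  [load 38/38]
  7 → side 3  [load 36/38]
  29 → side 5 (new)  [load 29/38]
  8 → side 5  [load 37/38]
  23 → side 6 (new)  [load 23/38]
  6 → side 6  [load 29/38]
6 tape sides opened.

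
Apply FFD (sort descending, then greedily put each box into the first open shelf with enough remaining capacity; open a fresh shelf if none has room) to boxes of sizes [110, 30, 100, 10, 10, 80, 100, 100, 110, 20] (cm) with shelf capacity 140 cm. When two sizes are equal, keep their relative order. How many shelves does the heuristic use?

6

Sorted descending: 110, 110, 100, 100, 100, 80, 30, 20, 10, 10.
  110 → shelf 1 (new)  [load 110/140]
  110 → shelf 2 (new)  [load 110/140]
  100 → shelf 3 (new)  [load 100/140]
  100 → shelf 4 (new)  [load 100/140]
  100 → shelf 5 (new)  [load 100/140]
  80 → shelf 6 (new)  [load 80/140]
  30 → shelf 1  [load 140/140]
  20 → shelf 2  [load 130/140]
  10 → shelf 2  [load 140/140]
  10 → shelf 3  [load 110/140]
6 shelves opened.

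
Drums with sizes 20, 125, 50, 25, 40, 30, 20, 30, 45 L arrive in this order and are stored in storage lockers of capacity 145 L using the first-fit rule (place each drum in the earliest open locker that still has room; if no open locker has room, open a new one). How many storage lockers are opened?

3

  20 → locker 1 (new)  [load 20/145]
  125 → locker 1  [load 145/145]
  50 → locker 2 (new)  [load 50/145]
  25 → locker 2  [load 75/145]
  40 → locker 2  [load 115/145]
  30 → locker 2  [load 145/145]
  20 → locker 3 (new)  [load 20/145]
  30 → locker 3  [load 50/145]
  45 → locker 3  [load 95/145]
3 storage lockers opened.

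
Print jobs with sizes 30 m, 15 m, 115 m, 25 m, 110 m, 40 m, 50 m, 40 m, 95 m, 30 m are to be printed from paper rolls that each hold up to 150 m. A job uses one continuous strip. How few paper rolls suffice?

Total = 115 + 110 + 95 + 50 + 40 + 40 + 30 + 30 + 25 + 15 = 550 m.
Lower bound: ⌈550/150⌉ = 4 paper rolls.
A packing using 4 paper rolls:
  roll 1: 115 + 30 = 145
  roll 2: 110 + 40 = 150
  roll 3: 95 + 50 = 145
  roll 4: 40 + 30 + 25 + 15 = 110
This matches the lower bound, so 4 is optimal.

4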